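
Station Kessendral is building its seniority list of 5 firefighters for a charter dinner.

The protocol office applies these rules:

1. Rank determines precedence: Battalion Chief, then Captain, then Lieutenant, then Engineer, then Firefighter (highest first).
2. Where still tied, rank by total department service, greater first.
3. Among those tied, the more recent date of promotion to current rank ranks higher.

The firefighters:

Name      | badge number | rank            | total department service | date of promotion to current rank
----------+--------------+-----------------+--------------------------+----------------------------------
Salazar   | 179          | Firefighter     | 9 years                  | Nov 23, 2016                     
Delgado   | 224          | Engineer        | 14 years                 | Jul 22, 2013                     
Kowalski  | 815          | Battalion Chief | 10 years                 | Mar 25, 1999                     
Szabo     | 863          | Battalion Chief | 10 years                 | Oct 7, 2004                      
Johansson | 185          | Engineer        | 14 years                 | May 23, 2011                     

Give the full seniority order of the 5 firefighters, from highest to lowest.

By rank: Szabo and Kowalski (Battalion Chief); then Delgado and Johansson (Engineer); then Salazar (Firefighter).
Szabo and Kowalski both have total department service 10 years, so the next rule applies.
Among Szabo and Kowalski, by date of promotion to current rank (later first): Szabo (Oct 7, 2004) before Kowalski (Mar 25, 1999).
Delgado and Johansson both have total department service 14 years, so the next rule applies.
Among Delgado and Johansson, by date of promotion to current rank (later first): Delgado (Jul 22, 2013) before Johansson (May 23, 2011).
Full order: Szabo, Kowalski, Delgado, Johansson, Salazar.

Szabo, Kowalski, Delgado, Johansson, Salazar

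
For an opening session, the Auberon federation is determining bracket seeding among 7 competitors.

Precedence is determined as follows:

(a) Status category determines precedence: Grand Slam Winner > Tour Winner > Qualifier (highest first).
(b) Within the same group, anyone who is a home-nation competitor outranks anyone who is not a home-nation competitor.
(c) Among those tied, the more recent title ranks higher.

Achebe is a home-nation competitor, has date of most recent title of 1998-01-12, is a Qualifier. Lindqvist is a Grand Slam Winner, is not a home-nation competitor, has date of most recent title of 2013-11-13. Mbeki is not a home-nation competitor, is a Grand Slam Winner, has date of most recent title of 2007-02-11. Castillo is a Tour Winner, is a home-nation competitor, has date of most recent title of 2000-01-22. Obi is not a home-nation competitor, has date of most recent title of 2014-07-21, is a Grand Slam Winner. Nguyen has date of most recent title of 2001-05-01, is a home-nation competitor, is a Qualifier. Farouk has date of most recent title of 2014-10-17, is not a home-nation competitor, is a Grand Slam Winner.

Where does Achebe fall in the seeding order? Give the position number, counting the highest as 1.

7

By status category: Farouk, Obi, Lindqvist and Mbeki (Grand Slam Winner); then Castillo (Tour Winner); then Nguyen and Achebe (Qualifier).
Farouk, Obi, Lindqvist and Mbeki are each not a home-nation competitor, so the next rule applies.
Among Farouk, Obi, Lindqvist and Mbeki, by date of most recent title (later first): Farouk (2014-10-17) before Obi (2014-07-21) before Lindqvist (2013-11-13) before Mbeki (2007-02-11).
Nguyen and Achebe are each a home-nation competitor, so the next rule applies.
Among Nguyen and Achebe, by date of most recent title (later first): Nguyen (2001-05-01) before Achebe (1998-01-12).
Order: Farouk, Obi, Lindqvist, Mbeki, Castillo, Nguyen, Achebe. So position 7.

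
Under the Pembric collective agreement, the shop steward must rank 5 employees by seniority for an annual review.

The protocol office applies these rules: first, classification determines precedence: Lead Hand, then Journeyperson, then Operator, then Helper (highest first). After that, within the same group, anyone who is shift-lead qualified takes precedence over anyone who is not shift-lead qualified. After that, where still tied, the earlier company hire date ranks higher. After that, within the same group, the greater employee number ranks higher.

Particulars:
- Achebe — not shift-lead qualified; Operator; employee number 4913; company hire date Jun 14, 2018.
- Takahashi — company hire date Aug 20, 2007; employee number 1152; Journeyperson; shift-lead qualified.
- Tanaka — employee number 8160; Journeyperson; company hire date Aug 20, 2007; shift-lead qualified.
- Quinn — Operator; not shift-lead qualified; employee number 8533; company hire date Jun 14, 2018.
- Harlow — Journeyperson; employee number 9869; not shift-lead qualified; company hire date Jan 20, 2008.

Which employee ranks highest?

By classification: Tanaka, Takahashi and Harlow (Journeyperson); then Quinn and Achebe (Operator).
Among Tanaka, Takahashi and Harlow, shift-lead qualified before not shift-lead qualified: Tanaka and Takahashi (shift-lead qualified) before Harlow (not shift-lead qualified).
Tanaka and Takahashi both have company hire date Aug 20, 2007, so the next rule applies.
Among Tanaka and Takahashi, by employee number (higher first): Tanaka (8160) before Takahashi (1152).
Quinn and Achebe are each not shift-lead qualified, so the next rule applies.
Quinn and Achebe both have company hire date Jun 14, 2018, so the next rule applies.
Among Quinn and Achebe, by employee number (higher first): Quinn (8533) before Achebe (4913).
Order: Tanaka, Takahashi, Harlow, Quinn, Achebe.

Tanaka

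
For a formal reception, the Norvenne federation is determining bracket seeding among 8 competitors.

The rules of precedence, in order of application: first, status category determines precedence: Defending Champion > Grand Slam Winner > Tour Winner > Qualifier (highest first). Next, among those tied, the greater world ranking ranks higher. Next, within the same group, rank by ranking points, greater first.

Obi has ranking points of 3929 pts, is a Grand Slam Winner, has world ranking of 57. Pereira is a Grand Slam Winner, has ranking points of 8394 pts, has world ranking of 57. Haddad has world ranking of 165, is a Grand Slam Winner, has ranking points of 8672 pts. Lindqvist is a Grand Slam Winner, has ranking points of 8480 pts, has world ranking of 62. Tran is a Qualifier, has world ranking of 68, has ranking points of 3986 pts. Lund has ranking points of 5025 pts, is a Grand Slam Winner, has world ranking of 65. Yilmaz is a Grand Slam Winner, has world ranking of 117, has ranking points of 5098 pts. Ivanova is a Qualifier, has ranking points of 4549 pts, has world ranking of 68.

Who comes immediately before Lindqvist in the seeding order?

Lund

By status category: Haddad, Yilmaz, Lund, Lindqvist, Pereira and Obi (Grand Slam Winner); then Ivanova and Tran (Qualifier).
Among Haddad, Yilmaz, Lund, Lindqvist, Pereira and Obi, by world ranking (higher first): Haddad (165) before Yilmaz (117) before Lund (65) before Lindqvist (62) before Pereira and Obi (57).
Among Pereira and Obi, by ranking points (higher first): Pereira (8394 pts) before Obi (3929 pts).
Ivanova and Tran both have world ranking 68, so the next rule applies.
Among Ivanova and Tran, by ranking points (higher first): Ivanova (4549 pts) before Tran (3986 pts).
Order: Haddad, Yilmaz, Lund, Lindqvist, Pereira, Obi, Ivanova, Tran.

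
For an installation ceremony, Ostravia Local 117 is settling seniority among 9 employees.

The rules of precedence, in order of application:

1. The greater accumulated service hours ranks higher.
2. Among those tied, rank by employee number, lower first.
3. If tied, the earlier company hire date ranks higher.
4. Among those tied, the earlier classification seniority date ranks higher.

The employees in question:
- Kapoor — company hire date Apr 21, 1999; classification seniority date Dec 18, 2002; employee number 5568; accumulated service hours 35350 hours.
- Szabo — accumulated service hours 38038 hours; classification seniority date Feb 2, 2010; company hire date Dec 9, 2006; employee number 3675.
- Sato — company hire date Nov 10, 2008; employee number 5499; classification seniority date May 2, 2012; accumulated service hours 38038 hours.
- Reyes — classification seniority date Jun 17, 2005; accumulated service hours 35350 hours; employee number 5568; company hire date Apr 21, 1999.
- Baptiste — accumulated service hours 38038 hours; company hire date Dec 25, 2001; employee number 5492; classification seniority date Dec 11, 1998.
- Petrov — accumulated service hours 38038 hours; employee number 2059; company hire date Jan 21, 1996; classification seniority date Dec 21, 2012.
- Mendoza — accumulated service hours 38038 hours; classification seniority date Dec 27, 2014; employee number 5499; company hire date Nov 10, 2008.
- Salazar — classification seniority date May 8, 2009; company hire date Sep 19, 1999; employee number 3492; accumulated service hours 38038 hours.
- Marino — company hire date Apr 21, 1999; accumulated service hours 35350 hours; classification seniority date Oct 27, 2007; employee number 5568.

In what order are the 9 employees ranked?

Petrov, Salazar, Szabo, Baptiste, Sato, Mendoza, Kapoor, Reyes, Marino

By accumulated service hours (higher first): Petrov, Salazar, Szabo, Baptiste, Sato and Mendoza (each 38038 hours); then Kapoor, Reyes and Marino (each 35350 hours).
Among Petrov, Salazar, Szabo, Baptiste, Sato and Mendoza, by employee number (lower first): Petrov (2059) before Salazar (3492) before Szabo (3675) before Baptiste (5492) before Sato and Mendoza (5499).
Sato and Mendoza both have company hire date Nov 10, 2008, so the next rule applies.
Among Sato and Mendoza, by classification seniority date (earlier first): Sato (May 2, 2012) before Mendoza (Dec 27, 2014).
Kapoor, Reyes and Marino all have employee number 5568, so the next rule applies.
Kapoor, Reyes and Marino all have company hire date Apr 21, 1999, so the next rule applies.
Among Kapoor, Reyes and Marino, by classification seniority date (earlier first): Kapoor (Dec 18, 2002) before Reyes (Jun 17, 2005) before Marino (Oct 27, 2007).
Full order: Petrov, Salazar, Szabo, Baptiste, Sato, Mendoza, Kapoor, Reyes, Marino.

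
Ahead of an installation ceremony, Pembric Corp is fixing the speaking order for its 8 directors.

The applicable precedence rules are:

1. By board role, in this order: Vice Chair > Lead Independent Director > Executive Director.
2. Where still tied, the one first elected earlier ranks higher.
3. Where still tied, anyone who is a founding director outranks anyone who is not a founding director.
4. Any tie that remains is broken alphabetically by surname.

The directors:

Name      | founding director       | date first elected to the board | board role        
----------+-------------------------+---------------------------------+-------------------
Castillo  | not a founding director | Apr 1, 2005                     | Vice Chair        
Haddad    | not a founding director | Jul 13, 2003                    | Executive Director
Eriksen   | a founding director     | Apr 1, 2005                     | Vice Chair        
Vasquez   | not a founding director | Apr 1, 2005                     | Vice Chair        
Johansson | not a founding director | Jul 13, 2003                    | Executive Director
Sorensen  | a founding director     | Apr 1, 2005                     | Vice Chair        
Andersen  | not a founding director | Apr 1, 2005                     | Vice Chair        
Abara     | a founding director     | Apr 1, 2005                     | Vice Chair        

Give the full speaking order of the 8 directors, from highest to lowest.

Abara, Eriksen, Sorensen, Andersen, Castillo, Vasquez, Haddad, Johansson

By board role: Abara, Eriksen, Sorensen, Andersen, Castillo and Vasquez (Vice Chair); then Haddad and Johansson (Executive Director).
Abara, Eriksen, Sorensen, Andersen, Castillo and Vasquez all have date first elected to the board Apr 1, 2005, so the next rule applies.
Among Abara, Eriksen, Sorensen, Andersen, Castillo and Vasquez, a founding director before not a founding director: Abara, Eriksen and Sorensen (a founding director) before Andersen, Castillo and Vasquez (not a founding director).
Among Abara, Eriksen and Sorensen, alphabetically by surname: Abara before Eriksen before Sorensen.
Among Andersen, Castillo and Vasquez, alphabetically by surname: Andersen before Castillo before Vasquez.
Haddad and Johansson both have date first elected to the board Jul 13, 2003, so the next rule applies.
Haddad and Johansson are each not a founding director, so the next rule applies.
Among Haddad and Johansson, alphabetically by surname: Haddad before Johansson.
Full order: Abara, Eriksen, Sorensen, Andersen, Castillo, Vasquez, Haddad, Johansson.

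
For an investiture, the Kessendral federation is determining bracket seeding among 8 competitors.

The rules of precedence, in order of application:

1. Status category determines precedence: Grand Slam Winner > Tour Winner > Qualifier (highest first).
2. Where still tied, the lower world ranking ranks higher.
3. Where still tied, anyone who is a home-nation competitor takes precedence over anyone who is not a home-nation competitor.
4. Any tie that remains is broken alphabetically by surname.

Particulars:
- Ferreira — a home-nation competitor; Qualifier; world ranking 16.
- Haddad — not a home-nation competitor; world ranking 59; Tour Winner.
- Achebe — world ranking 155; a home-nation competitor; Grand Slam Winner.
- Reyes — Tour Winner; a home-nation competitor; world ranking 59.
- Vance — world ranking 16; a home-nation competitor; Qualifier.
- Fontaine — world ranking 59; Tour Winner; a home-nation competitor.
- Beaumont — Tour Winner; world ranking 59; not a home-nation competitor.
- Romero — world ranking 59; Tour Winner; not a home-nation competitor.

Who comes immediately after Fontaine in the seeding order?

Reyes

By status category: Achebe (Grand Slam Winner); then Fontaine, Reyes, Beaumont, Haddad and Romero (Tour Winner); then Ferreira and Vance (Qualifier).
Fontaine, Reyes, Beaumont, Haddad and Romero all have world ranking 59, so the next rule applies.
Among Fontaine, Reyes, Beaumont, Haddad and Romero, a home-nation competitor before not a home-nation competitor: Fontaine and Reyes (a home-nation competitor) before Beaumont, Haddad and Romero (not a home-nation competitor).
Among Fontaine and Reyes, alphabetically by surname: Fontaine before Reyes.
Among Beaumont, Haddad and Romero, alphabetically by surname: Beaumont before Haddad before Romero.
Ferreira and Vance both have world ranking 16, so the next rule applies.
Ferreira and Vance are each a home-nation competitor, so the next rule applies.
Among Ferreira and Vance, alphabetically by surname: Ferreira before Vance.
Order: Achebe, Fontaine, Reyes, Beaumont, Haddad, Romero, Ferreira, Vance.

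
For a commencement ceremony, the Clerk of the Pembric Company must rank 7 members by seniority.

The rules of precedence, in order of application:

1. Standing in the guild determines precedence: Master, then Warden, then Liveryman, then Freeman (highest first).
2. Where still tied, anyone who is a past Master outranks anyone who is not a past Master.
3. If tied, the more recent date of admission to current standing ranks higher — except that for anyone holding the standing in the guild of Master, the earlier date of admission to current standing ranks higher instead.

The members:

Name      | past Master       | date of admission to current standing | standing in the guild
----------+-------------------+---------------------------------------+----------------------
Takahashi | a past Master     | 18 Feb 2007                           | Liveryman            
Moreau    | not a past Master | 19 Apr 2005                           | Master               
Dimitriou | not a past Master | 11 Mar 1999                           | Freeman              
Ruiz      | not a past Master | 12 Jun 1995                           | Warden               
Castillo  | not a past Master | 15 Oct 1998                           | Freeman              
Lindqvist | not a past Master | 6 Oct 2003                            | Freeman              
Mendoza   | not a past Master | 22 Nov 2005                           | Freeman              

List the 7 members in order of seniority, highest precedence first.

By standing in the guild: Moreau (Master); then Ruiz (Warden); then Takahashi (Liveryman); then Mendoza, Lindqvist, Dimitriou and Castillo (Freeman).
Mendoza, Lindqvist, Dimitriou and Castillo are each not a past Master, so the next rule applies.
Among Mendoza, Lindqvist, Dimitriou and Castillo, by date of admission to current standing (later first): Mendoza (22 Nov 2005) before Lindqvist (6 Oct 2003) before Dimitriou (11 Mar 1999) before Castillo (15 Oct 1998).
Full order: Moreau, Ruiz, Takahashi, Mendoza, Lindqvist, Dimitriou, Castillo.

Moreau, Ruiz, Takahashi, Mendoza, Lindqvist, Dimitriou, Castillo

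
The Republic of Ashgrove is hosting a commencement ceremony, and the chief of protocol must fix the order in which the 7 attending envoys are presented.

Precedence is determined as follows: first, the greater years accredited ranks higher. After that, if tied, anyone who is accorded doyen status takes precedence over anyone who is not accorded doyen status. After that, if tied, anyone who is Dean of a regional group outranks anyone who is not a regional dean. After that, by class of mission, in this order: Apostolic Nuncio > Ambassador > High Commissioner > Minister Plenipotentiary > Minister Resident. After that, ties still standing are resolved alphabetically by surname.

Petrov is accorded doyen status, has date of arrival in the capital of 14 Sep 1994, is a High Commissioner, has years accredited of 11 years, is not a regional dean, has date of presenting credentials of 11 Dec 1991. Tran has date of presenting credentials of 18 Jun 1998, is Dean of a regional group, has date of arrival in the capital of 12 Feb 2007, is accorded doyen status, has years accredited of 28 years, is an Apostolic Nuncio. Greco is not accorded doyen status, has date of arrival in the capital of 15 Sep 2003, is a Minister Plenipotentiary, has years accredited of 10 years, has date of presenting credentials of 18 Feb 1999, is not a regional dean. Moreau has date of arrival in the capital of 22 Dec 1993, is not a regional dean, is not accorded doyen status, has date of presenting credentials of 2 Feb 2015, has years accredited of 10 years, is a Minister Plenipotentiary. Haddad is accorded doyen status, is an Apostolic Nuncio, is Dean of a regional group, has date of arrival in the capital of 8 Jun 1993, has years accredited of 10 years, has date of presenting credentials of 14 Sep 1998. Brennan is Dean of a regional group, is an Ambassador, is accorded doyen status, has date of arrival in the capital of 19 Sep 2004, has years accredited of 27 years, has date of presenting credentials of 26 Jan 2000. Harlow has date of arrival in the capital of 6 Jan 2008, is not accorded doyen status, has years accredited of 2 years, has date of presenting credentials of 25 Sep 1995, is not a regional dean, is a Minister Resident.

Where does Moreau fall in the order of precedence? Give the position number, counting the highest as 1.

By years accredited (higher first): Tran (28 years); then Brennan (27 years); then Petrov (11 years); then Haddad, Greco and Moreau (each 10 years); then Harlow (2 years).
Among Haddad, Greco and Moreau, accorded doyen status before not accorded doyen status: Haddad (accorded doyen status) before Greco and Moreau (not accorded doyen status).
Greco and Moreau are each not a regional dean, so the next rule applies.
Greco and Moreau are each Minister Plenipotentiary, so the next rule applies.
Among Greco and Moreau, alphabetically by surname: Greco before Moreau.
Order: Tran, Brennan, Petrov, Haddad, Greco, Moreau, Harlow. So position 6.

6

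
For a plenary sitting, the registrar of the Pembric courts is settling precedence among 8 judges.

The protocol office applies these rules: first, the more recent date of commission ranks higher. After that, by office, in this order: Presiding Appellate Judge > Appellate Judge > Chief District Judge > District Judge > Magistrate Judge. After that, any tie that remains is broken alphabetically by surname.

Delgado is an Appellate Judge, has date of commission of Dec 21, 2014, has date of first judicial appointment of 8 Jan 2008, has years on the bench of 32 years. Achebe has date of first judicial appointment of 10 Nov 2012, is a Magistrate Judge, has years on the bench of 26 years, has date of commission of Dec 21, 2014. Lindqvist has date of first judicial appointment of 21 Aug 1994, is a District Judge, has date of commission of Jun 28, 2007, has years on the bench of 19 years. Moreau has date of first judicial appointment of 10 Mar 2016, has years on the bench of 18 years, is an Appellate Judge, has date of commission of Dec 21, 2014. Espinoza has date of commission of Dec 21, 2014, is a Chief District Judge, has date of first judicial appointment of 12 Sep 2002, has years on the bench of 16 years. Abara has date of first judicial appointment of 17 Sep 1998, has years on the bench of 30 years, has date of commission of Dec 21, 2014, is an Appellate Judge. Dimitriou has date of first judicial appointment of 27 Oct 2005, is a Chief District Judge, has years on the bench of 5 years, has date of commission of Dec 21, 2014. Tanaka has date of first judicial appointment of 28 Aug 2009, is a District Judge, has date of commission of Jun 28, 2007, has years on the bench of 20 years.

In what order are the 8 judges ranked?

By date of commission (later first): Abara, Delgado, Moreau, Dimitriou, Espinoza and Achebe (each Dec 21, 2014); then Lindqvist and Tanaka (both Jun 28, 2007).
Among Abara, Delgado, Moreau, Dimitriou, Espinoza and Achebe, by office: Abara, Delgado and Moreau (Appellate Judge) before Dimitriou and Espinoza (Chief District Judge) before Achebe (Magistrate Judge).
Among Abara, Delgado and Moreau, alphabetically by surname: Abara before Delgado before Moreau.
Among Dimitriou and Espinoza, alphabetically by surname: Dimitriou before Espinoza.
Lindqvist and Tanaka are each District Judge, so the next rule applies.
Among Lindqvist and Tanaka, alphabetically by surname: Lindqvist before Tanaka.
Full order: Abara, Delgado, Moreau, Dimitriou, Espinoza, Achebe, Lindqvist, Tanaka.

Abara, Delgado, Moreau, Dimitriou, Espinoza, Achebe, Lindqvist, Tanaka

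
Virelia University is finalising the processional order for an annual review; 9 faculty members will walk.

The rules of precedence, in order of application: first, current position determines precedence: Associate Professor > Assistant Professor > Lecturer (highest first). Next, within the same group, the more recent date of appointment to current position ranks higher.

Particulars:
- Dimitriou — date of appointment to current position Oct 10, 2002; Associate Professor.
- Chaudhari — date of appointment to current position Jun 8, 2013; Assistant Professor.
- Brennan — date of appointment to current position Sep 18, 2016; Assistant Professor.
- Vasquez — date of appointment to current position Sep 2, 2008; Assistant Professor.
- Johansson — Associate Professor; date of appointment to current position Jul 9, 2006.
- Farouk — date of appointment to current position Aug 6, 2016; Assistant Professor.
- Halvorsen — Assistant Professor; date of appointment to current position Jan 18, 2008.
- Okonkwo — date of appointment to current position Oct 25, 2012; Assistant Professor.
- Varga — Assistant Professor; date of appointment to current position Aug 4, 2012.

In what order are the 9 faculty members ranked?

By current position: Johansson and Dimitriou (Associate Professor); then Brennan, Farouk, Chaudhari, Okonkwo, Varga, Vasquez and Halvorsen (Assistant Professor).
Among Johansson and Dimitriou, by date of appointment to current position (later first): Johansson (Jul 9, 2006) before Dimitriou (Oct 10, 2002).
Among Brennan, Farouk, Chaudhari, Okonkwo, Varga, Vasquez and Halvorsen, by date of appointment to current position (later first): Brennan (Sep 18, 2016) before Farouk (Aug 6, 2016) before Chaudhari (Jun 8, 2013) before Okonkwo (Oct 25, 2012) before Varga (Aug 4, 2012) before Vasquez (Sep 2, 2008) before Halvorsen (Jan 18, 2008).
Full order: Johansson, Dimitriou, Brennan, Farouk, Chaudhari, Okonkwo, Varga, Vasquez, Halvorsen.

Johansson, Dimitriou, Brennan, Farouk, Chaudhari, Okonkwo, Varga, Vasquez, Halvorsen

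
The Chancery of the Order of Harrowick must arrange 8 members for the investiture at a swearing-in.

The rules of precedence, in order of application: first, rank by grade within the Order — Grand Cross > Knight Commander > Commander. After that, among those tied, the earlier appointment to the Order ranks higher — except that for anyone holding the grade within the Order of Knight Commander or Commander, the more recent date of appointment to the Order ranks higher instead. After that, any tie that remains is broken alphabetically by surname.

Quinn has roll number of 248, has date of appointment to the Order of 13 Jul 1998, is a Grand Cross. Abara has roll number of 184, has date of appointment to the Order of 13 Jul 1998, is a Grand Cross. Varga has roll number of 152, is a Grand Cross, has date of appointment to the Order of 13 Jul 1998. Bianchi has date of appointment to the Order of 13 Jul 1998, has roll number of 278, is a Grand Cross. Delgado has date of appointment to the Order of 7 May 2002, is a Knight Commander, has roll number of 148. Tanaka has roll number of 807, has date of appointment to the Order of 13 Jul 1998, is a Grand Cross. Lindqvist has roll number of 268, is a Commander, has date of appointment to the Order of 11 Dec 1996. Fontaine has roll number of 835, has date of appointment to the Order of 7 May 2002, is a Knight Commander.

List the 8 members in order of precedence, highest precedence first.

By grade within the Order: Abara, Bianchi, Quinn, Tanaka and Varga (Grand Cross); then Delgado and Fontaine (Knight Commander); then Lindqvist (Commander).
Abara, Bianchi, Quinn, Tanaka and Varga all have date of appointment to the Order 13 Jul 1998, so the next rule applies.
Among Abara, Bianchi, Quinn, Tanaka and Varga, alphabetically by surname: Abara before Bianchi before Quinn before Tanaka before Varga.
Delgado and Fontaine both have date of appointment to the Order 7 May 2002, so the next rule applies.
Among Delgado and Fontaine, alphabetically by surname: Delgado before Fontaine.
Full order: Abara, Bianchi, Quinn, Tanaka, Varga, Delgado, Fontaine, Lindqvist.

Abara, Bianchi, Quinn, Tanaka, Varga, Delgado, Fontaine, Lindqvist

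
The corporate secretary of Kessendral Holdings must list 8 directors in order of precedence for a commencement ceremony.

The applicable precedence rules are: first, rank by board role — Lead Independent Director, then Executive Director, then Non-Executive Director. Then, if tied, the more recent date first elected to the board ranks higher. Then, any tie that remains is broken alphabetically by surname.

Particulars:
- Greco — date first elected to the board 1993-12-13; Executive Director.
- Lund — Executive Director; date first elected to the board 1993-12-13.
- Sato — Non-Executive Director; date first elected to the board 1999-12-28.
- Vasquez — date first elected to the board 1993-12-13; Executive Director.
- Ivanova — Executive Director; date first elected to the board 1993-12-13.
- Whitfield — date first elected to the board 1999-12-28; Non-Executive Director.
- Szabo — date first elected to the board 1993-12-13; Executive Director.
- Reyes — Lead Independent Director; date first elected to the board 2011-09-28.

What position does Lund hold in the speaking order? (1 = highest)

4

By board role: Reyes (Lead Independent Director); then Greco, Ivanova, Lund, Szabo and Vasquez (Executive Director); then Sato and Whitfield (Non-Executive Director).
Greco, Ivanova, Lund, Szabo and Vasquez all have date first elected to the board 1993-12-13, so the next rule applies.
Among Greco, Ivanova, Lund, Szabo and Vasquez, alphabetically by surname: Greco before Ivanova before Lund before Szabo before Vasquez.
Sato and Whitfield both have date first elected to the board 1999-12-28, so the next rule applies.
Among Sato and Whitfield, alphabetically by surname: Sato before Whitfield.
Order: Reyes, Greco, Ivanova, Lund, Szabo, Vasquez, Sato, Whitfield. So position 4.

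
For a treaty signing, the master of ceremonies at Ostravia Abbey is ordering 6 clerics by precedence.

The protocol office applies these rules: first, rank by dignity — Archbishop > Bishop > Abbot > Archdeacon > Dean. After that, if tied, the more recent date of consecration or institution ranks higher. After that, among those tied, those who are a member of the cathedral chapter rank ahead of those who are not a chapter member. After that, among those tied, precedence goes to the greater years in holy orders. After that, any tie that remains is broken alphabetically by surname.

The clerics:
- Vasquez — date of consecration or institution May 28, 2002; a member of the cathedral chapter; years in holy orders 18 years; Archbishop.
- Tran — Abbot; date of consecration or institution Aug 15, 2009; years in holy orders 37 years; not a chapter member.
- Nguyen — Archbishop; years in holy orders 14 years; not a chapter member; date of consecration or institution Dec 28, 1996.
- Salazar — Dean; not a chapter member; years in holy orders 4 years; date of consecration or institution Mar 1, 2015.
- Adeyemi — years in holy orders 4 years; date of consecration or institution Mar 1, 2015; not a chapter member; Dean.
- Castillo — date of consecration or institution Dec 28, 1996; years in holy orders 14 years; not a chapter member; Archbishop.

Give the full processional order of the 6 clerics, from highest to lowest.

Vasquez, Castillo, Nguyen, Tran, Adeyemi, Salazar

By dignity: Vasquez, Castillo and Nguyen (Archbishop); then Tran (Abbot); then Adeyemi and Salazar (Dean).
Among Vasquez, Castillo and Nguyen, by date of consecration or institution (later first): Vasquez (May 28, 2002) before Castillo and Nguyen (Dec 28, 1996).
Castillo and Nguyen are each not a chapter member, so the next rule applies.
Castillo and Nguyen both have years in holy orders 14 years, so the next rule applies.
Among Castillo and Nguyen, alphabetically by surname: Castillo before Nguyen.
Adeyemi and Salazar both have date of consecration or institution Mar 1, 2015, so the next rule applies.
Adeyemi and Salazar are each not a chapter member, so the next rule applies.
Adeyemi and Salazar both have years in holy orders 4 years, so the next rule applies.
Among Adeyemi and Salazar, alphabetically by surname: Adeyemi before Salazar.
Full order: Vasquez, Castillo, Nguyen, Tran, Adeyemi, Salazar.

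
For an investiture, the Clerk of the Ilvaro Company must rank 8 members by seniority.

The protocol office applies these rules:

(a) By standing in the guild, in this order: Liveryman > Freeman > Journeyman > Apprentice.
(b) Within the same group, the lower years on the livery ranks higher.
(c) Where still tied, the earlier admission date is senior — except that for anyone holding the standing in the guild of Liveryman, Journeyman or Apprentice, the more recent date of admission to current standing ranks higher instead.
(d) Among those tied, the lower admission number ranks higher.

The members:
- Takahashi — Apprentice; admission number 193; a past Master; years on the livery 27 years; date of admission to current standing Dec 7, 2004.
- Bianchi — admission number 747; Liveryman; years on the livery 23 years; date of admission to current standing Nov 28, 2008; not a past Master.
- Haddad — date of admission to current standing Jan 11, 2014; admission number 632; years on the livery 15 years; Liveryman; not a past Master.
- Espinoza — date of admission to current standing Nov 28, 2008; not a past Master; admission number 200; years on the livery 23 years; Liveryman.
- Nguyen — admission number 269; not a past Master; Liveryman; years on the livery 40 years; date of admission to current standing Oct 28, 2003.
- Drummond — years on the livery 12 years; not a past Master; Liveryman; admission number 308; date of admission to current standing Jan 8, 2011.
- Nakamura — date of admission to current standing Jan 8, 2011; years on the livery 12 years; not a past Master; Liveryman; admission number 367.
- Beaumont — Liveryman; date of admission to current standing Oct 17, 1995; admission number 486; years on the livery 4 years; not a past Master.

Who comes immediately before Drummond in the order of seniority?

Beaumont

By standing in the guild: Beaumont, Drummond, Nakamura, Haddad, Espinoza, Bianchi and Nguyen (Liveryman); then Takahashi (Apprentice).
Among Beaumont, Drummond, Nakamura, Haddad, Espinoza, Bianchi and Nguyen, by years on the livery (lower first): Beaumont (4 years) before Drummond and Nakamura (12 years) before Haddad (15 years) before Espinoza and Bianchi (23 years) before Nguyen (40 years).
Drummond and Nakamura both have date of admission to current standing Jan 8, 2011, so the next rule applies.
Among Drummond and Nakamura, by admission number (lower first): Drummond (308) before Nakamura (367).
Espinoza and Bianchi both have date of admission to current standing Nov 28, 2008, so the next rule applies.
Among Espinoza and Bianchi, by admission number (lower first): Espinoza (200) before Bianchi (747).
Order: Beaumont, Drummond, Nakamura, Haddad, Espinoza, Bianchi, Nguyen, Takahashi.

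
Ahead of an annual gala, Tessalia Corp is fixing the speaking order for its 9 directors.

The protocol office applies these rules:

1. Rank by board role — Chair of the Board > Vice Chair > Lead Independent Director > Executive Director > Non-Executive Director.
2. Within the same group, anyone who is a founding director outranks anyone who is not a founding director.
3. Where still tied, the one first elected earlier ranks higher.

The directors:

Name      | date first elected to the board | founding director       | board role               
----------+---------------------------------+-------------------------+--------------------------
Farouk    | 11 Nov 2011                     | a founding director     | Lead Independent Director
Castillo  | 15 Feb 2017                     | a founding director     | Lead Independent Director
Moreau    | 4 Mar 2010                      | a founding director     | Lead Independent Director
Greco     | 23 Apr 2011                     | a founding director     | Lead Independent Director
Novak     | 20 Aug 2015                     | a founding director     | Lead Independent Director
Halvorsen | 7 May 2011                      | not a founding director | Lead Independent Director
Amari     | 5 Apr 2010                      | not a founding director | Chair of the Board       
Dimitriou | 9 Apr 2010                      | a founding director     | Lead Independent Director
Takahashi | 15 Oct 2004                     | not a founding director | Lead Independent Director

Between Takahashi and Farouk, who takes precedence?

By board role: Amari (Chair of the Board); then Moreau, Dimitriou, Greco, Farouk, Novak, Castillo, Takahashi and Halvorsen (Lead Independent Director).
Among Moreau, Dimitriou, Greco, Farouk, Novak, Castillo, Takahashi and Halvorsen, a founding director before not a founding director: Moreau, Dimitriou, Greco, Farouk, Novak and Castillo (a founding director) before Takahashi and Halvorsen (not a founding director).
Among Moreau, Dimitriou, Greco, Farouk, Novak and Castillo, by date first elected to the board (earlier first): Moreau (4 Mar 2010) before Dimitriou (9 Apr 2010) before Greco (23 Apr 2011) before Farouk (11 Nov 2011) before Novak (20 Aug 2015) before Castillo (15 Feb 2017).
Among Takahashi and Halvorsen, by date first elected to the board (earlier first): Takahashi (15 Oct 2004) before Halvorsen (7 May 2011).
So Farouk takes precedence.

Farouk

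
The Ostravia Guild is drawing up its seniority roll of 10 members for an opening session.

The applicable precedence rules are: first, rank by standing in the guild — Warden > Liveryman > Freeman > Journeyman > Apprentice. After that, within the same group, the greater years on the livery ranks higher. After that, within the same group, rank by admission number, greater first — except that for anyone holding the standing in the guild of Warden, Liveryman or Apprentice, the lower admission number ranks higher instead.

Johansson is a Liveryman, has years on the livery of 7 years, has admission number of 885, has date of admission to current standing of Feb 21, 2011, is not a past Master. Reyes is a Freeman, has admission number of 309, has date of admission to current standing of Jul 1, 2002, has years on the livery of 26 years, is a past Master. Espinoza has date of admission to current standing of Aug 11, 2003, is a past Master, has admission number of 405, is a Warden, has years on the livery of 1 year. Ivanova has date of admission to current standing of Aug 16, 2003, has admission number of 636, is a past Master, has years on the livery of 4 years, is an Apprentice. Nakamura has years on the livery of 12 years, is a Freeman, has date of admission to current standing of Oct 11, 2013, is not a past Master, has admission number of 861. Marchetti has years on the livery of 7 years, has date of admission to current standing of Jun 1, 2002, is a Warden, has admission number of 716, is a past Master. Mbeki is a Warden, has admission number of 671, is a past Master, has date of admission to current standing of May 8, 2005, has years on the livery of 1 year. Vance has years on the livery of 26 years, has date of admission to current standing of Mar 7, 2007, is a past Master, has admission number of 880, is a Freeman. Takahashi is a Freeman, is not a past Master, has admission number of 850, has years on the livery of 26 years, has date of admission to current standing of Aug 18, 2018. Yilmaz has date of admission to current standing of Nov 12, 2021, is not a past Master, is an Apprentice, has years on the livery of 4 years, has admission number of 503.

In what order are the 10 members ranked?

Marchetti, Espinoza, Mbeki, Johansson, Vance, Takahashi, Reyes, Nakamura, Yilmaz, Ivanova

By standing in the guild: Marchetti, Espinoza and Mbeki (Warden); then Johansson (Liveryman); then Vance, Takahashi, Reyes and Nakamura (Freeman); then Yilmaz and Ivanova (Apprentice).
Among Marchetti, Espinoza and Mbeki, by years on the livery (higher first): Marchetti (7 years) before Espinoza and Mbeki (1 year).
Among Espinoza and Mbeki, by admission number (lower first) (reversed rule for this group): Espinoza (405) before Mbeki (671).
Among Vance, Takahashi, Reyes and Nakamura, by years on the livery (higher first): Vance, Takahashi and Reyes (26 years) before Nakamura (12 years).
Among Vance, Takahashi and Reyes, by admission number (higher first): Vance (880) before Takahashi (850) before Reyes (309).
Yilmaz and Ivanova both have years on the livery 4 years, so the next rule applies.
Among Yilmaz and Ivanova, by admission number (lower first) (reversed rule for this group): Yilmaz (503) before Ivanova (636).
Full order: Marchetti, Espinoza, Mbeki, Johansson, Vance, Takahashi, Reyes, Nakamura, Yilmaz, Ivanova.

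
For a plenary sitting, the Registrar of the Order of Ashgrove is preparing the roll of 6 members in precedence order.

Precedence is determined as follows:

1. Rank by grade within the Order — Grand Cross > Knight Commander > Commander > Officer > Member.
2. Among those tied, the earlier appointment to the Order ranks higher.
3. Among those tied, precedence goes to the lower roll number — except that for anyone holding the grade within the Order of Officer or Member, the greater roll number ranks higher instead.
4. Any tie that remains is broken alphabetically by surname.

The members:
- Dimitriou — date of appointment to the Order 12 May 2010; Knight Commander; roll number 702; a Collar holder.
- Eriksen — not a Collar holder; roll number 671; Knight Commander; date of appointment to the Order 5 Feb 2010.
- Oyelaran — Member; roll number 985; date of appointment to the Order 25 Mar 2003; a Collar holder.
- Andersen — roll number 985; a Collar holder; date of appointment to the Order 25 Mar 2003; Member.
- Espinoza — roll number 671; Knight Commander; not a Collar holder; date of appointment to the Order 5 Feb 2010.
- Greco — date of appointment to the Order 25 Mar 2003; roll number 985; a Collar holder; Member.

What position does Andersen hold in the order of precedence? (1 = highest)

By grade within the Order: Eriksen, Espinoza and Dimitriou (Knight Commander); then Andersen, Greco and Oyelaran (Member).
Among Eriksen, Espinoza and Dimitriou, by date of appointment to the Order (earlier first): Eriksen and Espinoza (5 Feb 2010) before Dimitriou (12 May 2010).
Eriksen and Espinoza both have roll number 671, so the next rule applies.
Among Eriksen and Espinoza, alphabetically by surname: Eriksen before Espinoza.
Andersen, Greco and Oyelaran all have date of appointment to the Order 25 Mar 2003, so the next rule applies.
Andersen, Greco and Oyelaran all have roll number 985, so the next rule applies.
Among Andersen, Greco and Oyelaran, alphabetically by surname: Andersen before Greco before Oyelaran.
Order: Eriksen, Espinoza, Dimitriou, Andersen, Greco, Oyelaran. So position 4.

4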